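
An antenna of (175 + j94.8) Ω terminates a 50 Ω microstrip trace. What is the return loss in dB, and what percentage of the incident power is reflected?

Γ = (125 + j94.8)/(225 + j94.8), |Γ| = 0.643
RL = −20·log₁₀(0.643) = 3.84 dB
P_refl/P_inc = |Γ|² = 0.413

RL ≈ 3.84 dB; 41.3% of incident power reflected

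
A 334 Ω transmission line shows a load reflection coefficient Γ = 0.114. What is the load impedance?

Z_L = Z_0·(1 + Γ)/(1 − Γ) = 334·(1.11)/(0.886)

Z_L ≈ 420 Ω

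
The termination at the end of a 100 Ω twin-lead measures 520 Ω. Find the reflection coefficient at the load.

Γ = (Z_L − Z_0)/(Z_L + Z_0) = (520 − 100)/(520 + 100) = 420/620

Γ = 0.677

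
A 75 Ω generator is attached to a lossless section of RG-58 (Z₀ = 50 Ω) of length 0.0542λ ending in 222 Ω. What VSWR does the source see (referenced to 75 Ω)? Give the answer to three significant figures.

βl = 2π × 0.0542 = 19.5°
tan(βl) = 0.354
Z_in = Z_0·(Z_L + jZ_0·tanβl)/(Z_0 + jZ_L·tanβl) = 71.9 − j95.4 Ω
Γ_s = (Z_in − Z_s)/(Z_in + Z_s) = (-3.1 − j95.4)/(147 − j95.4), |Γ_s| = 0.545
VSWR = (1 + |Γ_s|)/(1 − |Γ_s|)

VSWR ≈ 3.4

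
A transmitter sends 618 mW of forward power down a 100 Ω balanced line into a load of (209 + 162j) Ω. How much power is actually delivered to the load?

P_delivered ≈ 424 mW

|Γ| = |(109 + j162)/(309 + j162)| = 0.56
|Γ|² = 0.313
P_refl = |Γ|²·P_inc = 194 mW, P_del = (1 − |Γ|²)·P_inc = 424 mW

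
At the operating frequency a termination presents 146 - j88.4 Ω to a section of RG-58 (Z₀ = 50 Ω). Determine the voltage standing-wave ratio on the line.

VSWR ≈ 4.09

Γ = (Z_L − Z_0)/(Z_L + Z_0) = (96 − j88.4)/(196 − j88.4)
|Γ| = 131/215 = 0.607
VSWR = (1 + |Γ|)/(1 − |Γ|) = 1.61/0.393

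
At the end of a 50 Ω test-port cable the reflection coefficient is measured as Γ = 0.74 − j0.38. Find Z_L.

Z_L ≈ 72.6 − j179 Ω

Z_L = Z_0·(1 + Γ)/(1 − Γ) = 50·(1.74 − j0.38)/(0.26 + j0.38)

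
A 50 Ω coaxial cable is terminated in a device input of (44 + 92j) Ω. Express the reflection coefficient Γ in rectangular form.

Γ ≈ 0.457 + j0.532

Γ = (Z_L − Z_0)/(Z_L + Z_0) = (-6 + j92)/(94 + j92)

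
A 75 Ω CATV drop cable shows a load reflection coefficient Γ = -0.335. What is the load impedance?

Z_L = Z_0·(1 + Γ)/(1 − Γ) = 75·(0.665)/(1.33)

Z_L ≈ 37.4 Ω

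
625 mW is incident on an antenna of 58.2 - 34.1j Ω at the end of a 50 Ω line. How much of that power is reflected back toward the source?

|Γ| = |(8.2 − j34.1)/(108.2 − j34.1)| = 0.309
|Γ|² = 0.0956
P_refl = |Γ|²·P_inc = 59.7 mW, P_del = (1 − |Γ|²)·P_inc = 565 mW

P_reflected ≈ 59.7 mW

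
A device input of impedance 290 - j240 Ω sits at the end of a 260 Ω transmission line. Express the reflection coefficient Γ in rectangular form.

Γ ≈ 0.206 − j0.347

Γ = (Z_L − Z_0)/(Z_L + Z_0) = (30 − j240)/(550 − j240)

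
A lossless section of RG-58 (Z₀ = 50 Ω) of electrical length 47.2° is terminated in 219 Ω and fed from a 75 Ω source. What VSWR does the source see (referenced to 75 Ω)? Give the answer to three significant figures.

tan(βl) = 1.08
Z_in = Z_0·(Z_L + jZ_0·tanβl)/(Z_0 + jZ_L·tanβl) = 20.3 − j42 Ω
Γ_s = (Z_in − Z_s)/(Z_in + Z_s) = (-54.7 − j42)/(95.3 − j42), |Γ_s| = 0.662
VSWR = (1 + |Γ_s|)/(1 − |Γ_s|)

VSWR ≈ 4.92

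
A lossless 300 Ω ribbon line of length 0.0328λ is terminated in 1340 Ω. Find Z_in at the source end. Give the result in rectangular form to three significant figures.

βl = 2π × 0.0328 = 11.8°
tan(βl) = tan(11.8°) = 0.209
Z_in = Z_0·(Z_L + jZ_0·tanβl)/(Z_0 + jZ_L·tanβl)
     = 300·(1340 + j62.7)/(300 + j280)

Z_in ≈ 747 − j635 Ω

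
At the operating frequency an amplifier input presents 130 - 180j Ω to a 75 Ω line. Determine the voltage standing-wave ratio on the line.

VSWR ≈ 5.45

Γ = (Z_L − Z_0)/(Z_L + Z_0) = (55 − j180)/(205 − j180)
|Γ| = 188/273 = 0.69
VSWR = (1 + |Γ|)/(1 − |Γ|) = 1.69/0.31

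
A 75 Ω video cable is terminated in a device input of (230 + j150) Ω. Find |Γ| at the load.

|Γ| ≈ 0.635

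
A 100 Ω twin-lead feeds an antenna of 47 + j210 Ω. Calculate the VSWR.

Γ = (Z_L − Z_0)/(Z_L + Z_0) = (-53 + j210)/(147 + j210)
|Γ| = 217/256 = 0.845
VSWR = (1 + |Γ|)/(1 − |Γ|) = 1.84/0.155

VSWR ≈ 11.9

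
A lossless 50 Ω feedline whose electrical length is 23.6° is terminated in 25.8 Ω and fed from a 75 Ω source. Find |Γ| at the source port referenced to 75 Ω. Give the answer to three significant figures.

tan(βl) = 0.437
Z_in = Z_0·(Z_L + jZ_0·tanβl)/(Z_0 + jZ_L·tanβl) = 29.2 + j15.3 Ω
Γ_s = (Z_in − Z_s)/(Z_in + Z_s) = (-45.8 + j15.3)/(104 + j15.3), |Γ_s| = 0.458

|Γ| ≈ 0.458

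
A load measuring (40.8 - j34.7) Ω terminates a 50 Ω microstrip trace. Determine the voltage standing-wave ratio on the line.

Γ = (Z_L − Z_0)/(Z_L + Z_0) = (-9.2 − j34.7)/(90.8 − j34.7)
|Γ| = 35.9/97.2 = 0.369
VSWR = (1 + |Γ|)/(1 − |Γ|) = 1.37/0.631

VSWR ≈ 2.17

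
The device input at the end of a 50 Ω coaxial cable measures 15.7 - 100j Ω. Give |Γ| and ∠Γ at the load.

Γ ≈ 0.884 ∠ -52.2°

Γ = (Z_L − Z_0)/(Z_L + Z_0) = (-34.3 − j100)/(65.7 − j100)
|Γ| = 106/120 = 0.884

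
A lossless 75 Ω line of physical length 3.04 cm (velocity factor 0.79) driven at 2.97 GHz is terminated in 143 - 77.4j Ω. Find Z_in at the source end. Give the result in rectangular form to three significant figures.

Z_in ≈ 85 + j78.8 Ω

λ = v/f = 0.79·c / 2.97 GHz = 0.0798 m
βl = 2π·l/λ = 2π × 0.381 = 137°
tan(βl) = tan(137°) = -0.928
Z_in = Z_0·(Z_L + jZ_0·tanβl)/(Z_0 + jZ_L·tanβl)
     = 75·(143 − j147)/(3.19 − j133)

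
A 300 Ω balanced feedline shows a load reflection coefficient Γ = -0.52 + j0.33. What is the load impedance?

Z_L = Z_0·(1 + Γ)/(1 − Γ) = 300·(0.48 + j0.33)/(1.52 − j0.33)

Z_L ≈ 77 + j81.8 Ω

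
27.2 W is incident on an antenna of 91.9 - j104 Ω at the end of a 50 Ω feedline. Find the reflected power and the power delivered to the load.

P_reflected ≈ 11 W; P_delivered ≈ 16.2 W

|Γ| = |(41.9 − j104)/(141.9 − j104)| = 0.637
|Γ|² = 0.406
P_refl = |Γ|²·P_inc = 11 W, P_del = (1 − |Γ|²)·P_inc = 16.2 W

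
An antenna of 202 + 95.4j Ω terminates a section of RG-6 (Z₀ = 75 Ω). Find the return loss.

RL ≈ 5.32 dB

Γ = (127 + j95.4)/(277 + j95.4), |Γ| = 0.542
RL = −20·log₁₀|Γ| = −20·log₁₀(0.542)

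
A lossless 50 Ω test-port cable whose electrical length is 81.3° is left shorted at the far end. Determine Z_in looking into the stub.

tan(βl) = 6.54
For a shorted stub, Z_in = jZ_0·tan(βl)

Z_in ≈ +j327 Ω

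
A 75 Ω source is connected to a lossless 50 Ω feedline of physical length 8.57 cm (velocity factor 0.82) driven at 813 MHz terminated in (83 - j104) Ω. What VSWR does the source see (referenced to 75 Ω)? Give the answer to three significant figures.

VSWR ≈ 6.08

λ = v/f = 0.82·c / 813 MHz = 0.303 m
βl = 2π·l/λ = 2π × 0.283 = 102°
tan(βl) = -4.72
Z_in = Z_0·(Z_L + jZ_0·tanβl)/(Z_0 + jZ_L·tanβl) = 13.9 + j26.2 Ω
Γ_s = (Z_in − Z_s)/(Z_in + Z_s) = (-61.1 + j26.2)/(88.9 + j26.2), |Γ_s| = 0.718
VSWR = (1 + |Γ_s|)/(1 − |Γ_s|)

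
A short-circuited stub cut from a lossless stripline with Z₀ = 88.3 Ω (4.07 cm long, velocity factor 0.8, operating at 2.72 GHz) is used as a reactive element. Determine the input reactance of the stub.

λ = v/f = 0.8·c / 2.72 GHz = 0.0882 m
βl = 2π·l/λ = 2π × 0.461 = 166°
tan(βl) = -0.248
For a short-circuited stub, Z_in = jZ_0·tan(βl)

X_in ≈ -21.9 Ω (capacitive)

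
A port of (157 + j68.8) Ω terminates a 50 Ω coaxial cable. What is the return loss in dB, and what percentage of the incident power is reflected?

RL ≈ 4.68 dB; 34% of incident power reflected

Γ = (107 + j68.8)/(207 + j68.8), |Γ| = 0.583
RL = −20·log₁₀(0.583) = 4.68 dB
P_refl/P_inc = |Γ|² = 0.34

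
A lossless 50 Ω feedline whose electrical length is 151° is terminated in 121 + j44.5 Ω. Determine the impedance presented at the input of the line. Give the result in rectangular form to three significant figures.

Z_in ≈ 39.3 + j46.5 Ω

tan(βl) = tan(151°) = -0.554
Z_in = Z_0·(Z_L + jZ_0·tanβl)/(Z_0 + jZ_L·tanβl)
     = 50·(121 + j16.8)/(74.7 − j67.1)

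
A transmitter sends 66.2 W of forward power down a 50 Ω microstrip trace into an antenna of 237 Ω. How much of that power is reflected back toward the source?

Γ = (237 − 50)/(237 + 50) = 0.652
|Γ|² = 0.425
P_refl = |Γ|²·P_inc = 28.1 W, P_del = (1 − |Γ|²)·P_inc = 38.1 W

P_reflected ≈ 28.1 W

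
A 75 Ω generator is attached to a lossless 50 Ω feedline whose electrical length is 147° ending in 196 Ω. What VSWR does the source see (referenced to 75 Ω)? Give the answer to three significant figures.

VSWR ≈ 3.63

tan(βl) = -0.649
Z_in = Z_0·(Z_L + jZ_0·tanβl)/(Z_0 + jZ_L·tanβl) = 37.3 + j62.4 Ω
Γ_s = (Z_in − Z_s)/(Z_in + Z_s) = (-37.7 + j62.4)/(112 + j62.4), |Γ_s| = 0.568
VSWR = (1 + |Γ_s|)/(1 − |Γ_s|)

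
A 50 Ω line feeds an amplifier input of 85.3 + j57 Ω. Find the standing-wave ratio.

Γ = (Z_L − Z_0)/(Z_L + Z_0) = (35.3 + j57)/(135.3 + j57)
|Γ| = 67/147 = 0.457
VSWR = (1 + |Γ|)/(1 − |Γ|) = 1.46/0.543

VSWR ≈ 2.68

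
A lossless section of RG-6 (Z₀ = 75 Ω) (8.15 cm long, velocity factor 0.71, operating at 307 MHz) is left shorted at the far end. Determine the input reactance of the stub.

λ = v/f = 0.71·c / 307 MHz = 0.694 m
βl = 2π·l/λ = 2π × 0.117 = 42.3°
tan(βl) = 0.91
For a shorted stub, Z_in = jZ_0·tan(βl)

X_in ≈ 68.2 Ω (inductive)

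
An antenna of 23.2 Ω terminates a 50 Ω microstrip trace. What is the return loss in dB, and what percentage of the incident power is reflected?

Γ = (23.2 − 50)/(23.2 + 50) = -0.366
RL = −20·log₁₀(0.366) = 8.73 dB
P_refl/P_inc = |Γ|² = 0.134

RL ≈ 8.73 dB; 13.4% of incident power reflected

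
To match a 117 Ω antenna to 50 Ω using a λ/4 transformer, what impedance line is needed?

Z_qwt = √(Z_0·R_L) = √(50 × 117) = √5850

Z_qwt ≈ 76.5 Ω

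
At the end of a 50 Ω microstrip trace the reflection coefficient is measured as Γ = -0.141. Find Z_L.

Z_L ≈ 37.6 Ω

Z_L = Z_0·(1 + Γ)/(1 − Γ) = 50·(0.859)/(1.14)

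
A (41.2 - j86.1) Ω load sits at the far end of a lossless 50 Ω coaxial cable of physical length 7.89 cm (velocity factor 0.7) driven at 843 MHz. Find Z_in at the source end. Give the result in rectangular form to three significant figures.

λ = v/f = 0.7·c / 843 MHz = 0.249 m
βl = 2π·l/λ = 2π × 0.317 = 114°
tan(βl) = tan(114°) = -2.24
Z_in = Z_0·(Z_L + jZ_0·tanβl)/(Z_0 + jZ_L·tanβl)
     = 50·(41.2 − j198)/(-143 − j92.4)

Z_in ≈ 21.4 + j55.4 Ω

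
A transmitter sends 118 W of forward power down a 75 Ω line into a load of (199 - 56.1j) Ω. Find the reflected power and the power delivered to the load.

P_reflected ≈ 27.9 W; P_delivered ≈ 90.1 W

|Γ| = |(124 − j56.1)/(274 − j56.1)| = 0.487
|Γ|² = 0.237
P_refl = |Γ|²·P_inc = 27.9 W, P_del = (1 − |Γ|²)·P_inc = 90.1 W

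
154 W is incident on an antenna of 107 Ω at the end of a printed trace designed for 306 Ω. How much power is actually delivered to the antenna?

Γ = (107 − 306)/(107 + 306) = -0.482
|Γ|² = 0.232
P_refl = |Γ|²·P_inc = 35.8 W, P_del = (1 − |Γ|²)·P_inc = 118 W

P_delivered ≈ 118 W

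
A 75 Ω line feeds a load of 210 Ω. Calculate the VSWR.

VSWR ≈ 2.8

Γ = (210 − 75)/(210 + 75) = 0.474
VSWR = (1 + 0.474)/(1 − 0.474)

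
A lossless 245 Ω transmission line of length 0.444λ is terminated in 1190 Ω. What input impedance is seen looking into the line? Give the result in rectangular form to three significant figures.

βl = 2π × 0.444 = 160°
tan(βl) = tan(160°) = -0.367
Z_in = Z_0·(Z_L + jZ_0·tanβl)/(Z_0 + jZ_L·tanβl)
     = 245·(1190 − j89.9)/(245 − j437)

Z_in ≈ 323 + j486 Ω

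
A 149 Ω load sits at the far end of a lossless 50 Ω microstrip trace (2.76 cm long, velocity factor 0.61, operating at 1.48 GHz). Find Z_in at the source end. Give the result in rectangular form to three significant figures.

λ = v/f = 0.61·c / 1.48 GHz = 0.124 m
βl = 2π·l/λ = 2π × 0.223 = 80.4°
tan(βl) = tan(80.4°) = 5.89
Z_in = Z_0·(Z_L + jZ_0·tanβl)/(Z_0 + jZ_L·tanβl)
     = 50·(149 + j294)/(50 + j877)

Z_in ≈ 17.2 − j7.51 Ω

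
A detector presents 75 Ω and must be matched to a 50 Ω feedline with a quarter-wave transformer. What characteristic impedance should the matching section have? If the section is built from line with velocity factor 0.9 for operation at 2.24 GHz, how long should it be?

Z_qwt = √(Z_0·R_L) = √(50 × 75) = √3750
λ = 0.9·c/f = 0.121 m, so l = λ/4 = 0.0301 m

Z_qwt ≈ 61.2 Ω; length ≈ 3.01 cm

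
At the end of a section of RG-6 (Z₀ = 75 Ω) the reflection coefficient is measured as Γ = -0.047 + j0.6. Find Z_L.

Z_L ≈ 32.8 + j61.8 Ω

Z_L = Z_0·(1 + Γ)/(1 − Γ) = 75·(0.953 + j0.6)/(1.05 − j0.6)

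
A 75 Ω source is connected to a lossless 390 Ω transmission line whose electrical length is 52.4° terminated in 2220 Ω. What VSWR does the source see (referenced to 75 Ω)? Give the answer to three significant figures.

VSWR ≈ 12.2

tan(βl) = 1.3
Z_in = Z_0·(Z_L + jZ_0·tanβl)/(Z_0 + jZ_L·tanβl) = 107 − j286 Ω
Γ_s = (Z_in − Z_s)/(Z_in + Z_s) = (32.2 − j286)/(182 − j286), |Γ_s| = 0.849
VSWR = (1 + |Γ_s|)/(1 − |Γ_s|)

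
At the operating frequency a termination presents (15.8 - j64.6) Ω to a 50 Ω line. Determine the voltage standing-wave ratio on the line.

VSWR ≈ 8.65

Γ = (Z_L − Z_0)/(Z_L + Z_0) = (-34.2 − j64.6)/(65.8 − j64.6)
|Γ| = 73.1/92.2 = 0.793
VSWR = (1 + |Γ|)/(1 − |Γ|) = 1.79/0.207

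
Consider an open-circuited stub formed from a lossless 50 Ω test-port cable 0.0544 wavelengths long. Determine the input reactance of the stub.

X_in ≈ -141 Ω (capacitive)

βl = 2π × 0.0544 = 19.6°
tan(βl) = 0.356
For an open-circuited stub, Z_in = −jZ_0·cot(βl) = −jZ_0/tan(βl)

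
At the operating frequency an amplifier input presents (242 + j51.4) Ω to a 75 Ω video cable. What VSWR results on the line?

VSWR ≈ 3.39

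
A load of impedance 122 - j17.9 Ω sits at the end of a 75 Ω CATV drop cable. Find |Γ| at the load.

Γ = (Z_L − Z_0)/(Z_L + Z_0) = (47 − j17.9)/(197 − j17.9)
|Γ| = 50.3/198

|Γ| ≈ 0.254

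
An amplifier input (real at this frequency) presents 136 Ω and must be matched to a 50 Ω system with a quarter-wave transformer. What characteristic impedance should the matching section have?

Z_qwt = √(Z_0·R_L) = √(50 × 136) = √6800

Z_qwt ≈ 82.5 Ω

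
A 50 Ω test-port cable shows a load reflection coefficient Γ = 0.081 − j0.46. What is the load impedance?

Z_L = Z_0·(1 + Γ)/(1 − Γ) = 50·(1.08 − j0.46)/(0.919 + j0.46)

Z_L ≈ 37 − j43.6 Ω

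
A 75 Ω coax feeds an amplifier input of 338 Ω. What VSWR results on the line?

VSWR ≈ 4.51

For a purely resistive load, VSWR = R_L/Z_0 or Z_0/R_L (whichever > 1) = 338/75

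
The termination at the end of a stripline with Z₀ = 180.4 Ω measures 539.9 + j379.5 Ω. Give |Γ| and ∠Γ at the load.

Γ ≈ 0.642 ∠ 18.8°

Γ = (Z_L − Z_0)/(Z_L + Z_0) = (359.5 + j379.5)/(720.3 + j379.5)
|Γ| = 523/814 = 0.642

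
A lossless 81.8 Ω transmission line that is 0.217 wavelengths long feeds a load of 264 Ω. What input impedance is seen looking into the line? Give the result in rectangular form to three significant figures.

βl = 2π × 0.217 = 78.1°
tan(βl) = tan(78.1°) = 4.75
Z_in = Z_0·(Z_L + jZ_0·tanβl)/(Z_0 + jZ_L·tanβl)
     = 81.8·(264 + j389)/(81.8 + j1250)

Z_in ≈ 26.4 − j15.5 Ω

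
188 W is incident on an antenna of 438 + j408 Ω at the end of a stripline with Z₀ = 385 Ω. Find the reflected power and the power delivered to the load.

|Γ| = |(53 + j408)/(823 + j408)| = 0.448
|Γ|² = 0.201
P_refl = |Γ|²·P_inc = 37.7 W, P_del = (1 − |Γ|²)·P_inc = 150 W

P_reflected ≈ 37.7 W; P_delivered ≈ 150 W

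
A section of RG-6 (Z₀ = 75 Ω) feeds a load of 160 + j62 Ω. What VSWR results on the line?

Γ = (Z_L − Z_0)/(Z_L + Z_0) = (85 + j62)/(235 + j62)
|Γ| = 105/243 = 0.433
VSWR = (1 + |Γ|)/(1 − |Γ|) = 1.43/0.567

VSWR ≈ 2.53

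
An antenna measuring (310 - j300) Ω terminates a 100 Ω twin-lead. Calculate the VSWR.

VSWR ≈ 6.16

Γ = (Z_L − Z_0)/(Z_L + Z_0) = (210 − j300)/(410 − j300)
|Γ| = 366/508 = 0.721
VSWR = (1 + |Γ|)/(1 − |Γ|) = 1.72/0.279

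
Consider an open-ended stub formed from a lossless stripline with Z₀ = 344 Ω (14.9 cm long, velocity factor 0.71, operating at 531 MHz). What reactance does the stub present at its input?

λ = v/f = 0.71·c / 531 MHz = 0.401 m
βl = 2π·l/λ = 2π × 0.371 = 134°
tan(βl) = -1.05
For an open-ended stub, Z_in = −jZ_0·cot(βl) = −jZ_0/tan(βl)

X_in ≈ 329 Ω (inductive)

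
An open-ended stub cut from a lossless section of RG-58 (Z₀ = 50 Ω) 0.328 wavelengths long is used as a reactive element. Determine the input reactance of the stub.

X_in ≈ 26.7 Ω (inductive)

βl = 2π × 0.328 = 118°
tan(βl) = -1.87
For an open-ended stub, Z_in = −jZ_0·cot(βl) = −jZ_0/tan(βl)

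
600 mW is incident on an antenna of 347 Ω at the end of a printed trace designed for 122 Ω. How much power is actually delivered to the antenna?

P_delivered ≈ 462 mW

Γ = (347 − 122)/(347 + 122) = 0.48
|Γ|² = 0.23
P_refl = |Γ|²·P_inc = 138 mW, P_del = (1 − |Γ|²)·P_inc = 462 mW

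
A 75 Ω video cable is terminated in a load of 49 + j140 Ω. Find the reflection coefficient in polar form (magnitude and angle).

Γ ≈ 0.761 ∠ 52.1°

Γ = (Z_L − Z_0)/(Z_L + Z_0) = (-26 + j140)/(124 + j140)
|Γ| = 142/187 = 0.761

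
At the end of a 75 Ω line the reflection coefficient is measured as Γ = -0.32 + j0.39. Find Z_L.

Z_L ≈ 29.5 + j30.9 Ω

Z_L = Z_0·(1 + Γ)/(1 − Γ) = 75·(0.68 + j0.39)/(1.32 − j0.39)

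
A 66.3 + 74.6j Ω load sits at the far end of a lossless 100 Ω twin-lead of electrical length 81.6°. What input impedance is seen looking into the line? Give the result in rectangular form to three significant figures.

Z_in ≈ 84.9 − j91.4 Ω

tan(βl) = tan(81.6°) = 6.77
Z_in = Z_0·(Z_L + jZ_0·tanβl)/(Z_0 + jZ_L·tanβl)
     = 100·(66.3 + j752)/(-405 + j449)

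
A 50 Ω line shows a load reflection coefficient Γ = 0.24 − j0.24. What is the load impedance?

Z_L ≈ 69.6 − j37.8 Ω

Z_L = Z_0·(1 + Γ)/(1 − Γ) = 50·(1.24 − j0.24)/(0.76 + j0.24)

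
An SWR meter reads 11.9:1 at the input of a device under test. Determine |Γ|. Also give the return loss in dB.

|Γ| = (S − 1)/(S + 1) = (11.9 − 1)/(11.9 + 1) = 10.9/12.9
RL = −20·log₁₀|Γ| = −20·log₁₀(0.845)

|Γ| ≈ 0.845; return loss ≈ 1.46 dB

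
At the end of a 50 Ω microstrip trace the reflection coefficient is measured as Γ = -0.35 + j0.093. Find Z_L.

Z_L = Z_0·(1 + Γ)/(1 − Γ) = 50·(0.65 + j0.093)/(1.35 − j0.093)

Z_L ≈ 23.7 + j5.08 Ω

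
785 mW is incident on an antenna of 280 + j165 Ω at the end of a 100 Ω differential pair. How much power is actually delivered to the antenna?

|Γ| = |(180 + j165)/(380 + j165)| = 0.589
|Γ|² = 0.347
P_refl = |Γ|²·P_inc = 273 mW, P_del = (1 − |Γ|²)·P_inc = 512 mW

P_delivered ≈ 512 mW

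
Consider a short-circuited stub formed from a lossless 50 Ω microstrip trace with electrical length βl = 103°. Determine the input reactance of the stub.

X_in ≈ -217 Ω (capacitive)

tan(βl) = -4.33
For a short-circuited stub, Z_in = jZ_0·tan(βl)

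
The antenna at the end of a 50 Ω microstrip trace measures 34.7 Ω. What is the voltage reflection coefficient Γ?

Γ = -0.181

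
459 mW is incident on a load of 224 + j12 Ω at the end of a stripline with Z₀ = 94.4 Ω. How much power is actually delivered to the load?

|Γ| = |(129.6 + j12)/(318.4 + j12)| = 0.408
|Γ|² = 0.167
P_refl = |Γ|²·P_inc = 76.6 mW, P_del = (1 − |Γ|²)·P_inc = 382 mW

P_delivered ≈ 382 mW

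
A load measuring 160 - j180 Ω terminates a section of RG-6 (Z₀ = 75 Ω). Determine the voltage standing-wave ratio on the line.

VSWR ≈ 5.11

Γ = (Z_L − Z_0)/(Z_L + Z_0) = (85 − j180)/(235 − j180)
|Γ| = 199/296 = 0.672
VSWR = (1 + |Γ|)/(1 − |Γ|) = 1.67/0.328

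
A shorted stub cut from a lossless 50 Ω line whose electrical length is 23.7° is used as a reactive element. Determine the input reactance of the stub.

tan(βl) = 0.439
For a shorted stub, Z_in = jZ_0·tan(βl)

X_in ≈ 21.9 Ω (inductive)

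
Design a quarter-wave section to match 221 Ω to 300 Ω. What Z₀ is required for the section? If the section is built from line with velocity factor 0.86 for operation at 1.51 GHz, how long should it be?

Z_qwt ≈ 257 Ω; length ≈ 4.27 cm

Z_qwt = √(Z_0·R_L) = √(300 × 221) = √66300
λ = 0.86·c/f = 0.171 m, so l = λ/4 = 0.0427 m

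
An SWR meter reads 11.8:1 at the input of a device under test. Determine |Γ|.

|Γ| ≈ 0.844

|Γ| = (S − 1)/(S + 1) = (11.8 − 1)/(11.8 + 1) = 10.8/12.8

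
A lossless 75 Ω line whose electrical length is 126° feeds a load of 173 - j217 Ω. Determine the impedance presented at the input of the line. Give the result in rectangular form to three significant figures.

tan(βl) = tan(126°) = -1.38
Z_in = Z_0·(Z_L + jZ_0·tanβl)/(Z_0 + jZ_L·tanβl)
     = 75·(173 − j320)/(-224 − j238)

Z_in ≈ 26.4 + j79.3 Ω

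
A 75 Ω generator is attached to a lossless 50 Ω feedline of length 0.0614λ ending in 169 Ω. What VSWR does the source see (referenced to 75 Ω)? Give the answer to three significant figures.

VSWR ≈ 2.69

βl = 2π × 0.0614 = 22.1°
tan(βl) = 0.406
Z_in = Z_0·(Z_L + jZ_0·tanβl)/(Z_0 + jZ_L·tanβl) = 68.3 − j73.4 Ω
Γ_s = (Z_in − Z_s)/(Z_in + Z_s) = (-6.75 − j73.4)/(143 − j73.4), |Γ_s| = 0.458
VSWR = (1 + |Γ_s|)/(1 − |Γ_s|)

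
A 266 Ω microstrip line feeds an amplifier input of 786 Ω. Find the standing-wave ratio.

VSWR ≈ 2.95

Γ = (786 − 266)/(786 + 266) = 0.494
VSWR = (1 + 0.494)/(1 − 0.494)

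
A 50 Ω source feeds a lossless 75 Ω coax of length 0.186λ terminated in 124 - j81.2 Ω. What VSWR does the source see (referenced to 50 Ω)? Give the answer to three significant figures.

βl = 2π × 0.186 = 67°
tan(βl) = 2.35
Z_in = Z_0·(Z_L + jZ_0·tanβl)/(Z_0 + jZ_L·tanβl) = 29.2 − j5.23 Ω
Γ_s = (Z_in − Z_s)/(Z_in + Z_s) = (-20.8 − j5.23)/(79.2 − j5.23), |Γ_s| = 0.27
VSWR = (1 + |Γ_s|)/(1 − |Γ_s|)

VSWR ≈ 1.74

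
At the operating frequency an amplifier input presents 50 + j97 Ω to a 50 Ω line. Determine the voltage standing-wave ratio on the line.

Γ = (Z_L − Z_0)/(Z_L + Z_0) = (0 + j97)/(100 + j97)
|Γ| = 97/139 = 0.696
VSWR = (1 + |Γ|)/(1 − |Γ|) = 1.7/0.304

VSWR ≈ 5.58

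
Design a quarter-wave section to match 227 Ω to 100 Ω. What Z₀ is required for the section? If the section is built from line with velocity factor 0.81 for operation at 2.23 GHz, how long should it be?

Z_qwt ≈ 151 Ω; length ≈ 2.72 cm

Z_qwt = √(Z_0·R_L) = √(100 × 227) = √22700
λ = 0.81·c/f = 0.109 m, so l = λ/4 = 0.0272 m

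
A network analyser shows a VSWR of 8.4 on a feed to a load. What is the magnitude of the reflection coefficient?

|Γ| = (S − 1)/(S + 1) = (8.4 − 1)/(8.4 + 1) = 7.4/9.4

|Γ| ≈ 0.787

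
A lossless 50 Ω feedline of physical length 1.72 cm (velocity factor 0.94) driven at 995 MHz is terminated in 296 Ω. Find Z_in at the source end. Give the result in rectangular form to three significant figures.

λ = v/f = 0.94·c / 995 MHz = 0.283 m
βl = 2π·l/λ = 2π × 0.0607 = 21.8°
tan(βl) = tan(21.8°) = 0.401
Z_in = Z_0·(Z_L + jZ_0·tanβl)/(Z_0 + jZ_L·tanβl)
     = 50·(296 + j20)/(50 + j119)

Z_in ≈ 51.8 − j103 Ω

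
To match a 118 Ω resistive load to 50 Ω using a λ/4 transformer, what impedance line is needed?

Z_qwt = √(Z_0·R_L) = √(50 × 118) = √5900

Z_qwt ≈ 76.8 Ω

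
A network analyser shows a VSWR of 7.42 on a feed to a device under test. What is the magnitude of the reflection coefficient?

|Γ| ≈ 0.762

|Γ| = (S − 1)/(S + 1) = (7.42 − 1)/(7.42 + 1) = 6.42/8.42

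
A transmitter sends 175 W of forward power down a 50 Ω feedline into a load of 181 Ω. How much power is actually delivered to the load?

P_delivered ≈ 119 W

Γ = (181 − 50)/(181 + 50) = 0.567
|Γ|² = 0.322
P_refl = |Γ|²·P_inc = 56.3 W, P_del = (1 − |Γ|²)·P_inc = 119 W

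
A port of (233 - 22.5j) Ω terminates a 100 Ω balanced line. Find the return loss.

Γ = (133 − j22.5)/(333 − j22.5), |Γ| = 0.404
RL = −20·log₁₀|Γ| = −20·log₁₀(0.404)

RL ≈ 7.87 dB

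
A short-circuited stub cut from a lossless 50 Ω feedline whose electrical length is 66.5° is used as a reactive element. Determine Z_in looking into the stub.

Z_in ≈ +j115 Ω

tan(βl) = 2.3
For a short-circuited stub, Z_in = jZ_0·tan(βl)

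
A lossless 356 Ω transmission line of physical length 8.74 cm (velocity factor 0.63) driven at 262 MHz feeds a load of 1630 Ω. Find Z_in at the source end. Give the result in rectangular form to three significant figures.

λ = v/f = 0.63·c / 262 MHz = 0.721 m
βl = 2π·l/λ = 2π × 0.121 = 43.6°
tan(βl) = tan(43.6°) = 0.953
Z_in = Z_0·(Z_L + jZ_0·tanβl)/(Z_0 + jZ_L·tanβl)
     = 356·(1630 + j339)/(356 + j1550)

Z_in ≈ 155 − j338 Ω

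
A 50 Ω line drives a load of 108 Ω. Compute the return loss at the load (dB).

Γ = (108 − 50)/(108 + 50) = 0.367
RL = −20·log₁₀|Γ| = −20·log₁₀(0.367)

RL ≈ 8.7 dB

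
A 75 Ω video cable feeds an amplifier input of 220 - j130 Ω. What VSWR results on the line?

Γ = (Z_L − Z_0)/(Z_L + Z_0) = (145 − j130)/(295 − j130)
|Γ| = 195/322 = 0.604
VSWR = (1 + |Γ|)/(1 − |Γ|) = 1.6/0.396

VSWR ≈ 4.05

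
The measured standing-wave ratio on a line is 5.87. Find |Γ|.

|Γ| ≈ 0.709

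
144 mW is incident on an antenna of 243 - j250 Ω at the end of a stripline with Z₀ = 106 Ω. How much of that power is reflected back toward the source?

|Γ| = |(137 − j250)/(349 − j250)| = 0.664
|Γ|² = 0.441
P_refl = |Γ|²·P_inc = 63.5 mW, P_del = (1 − |Γ|²)·P_inc = 80.5 mW

P_reflected ≈ 63.5 mW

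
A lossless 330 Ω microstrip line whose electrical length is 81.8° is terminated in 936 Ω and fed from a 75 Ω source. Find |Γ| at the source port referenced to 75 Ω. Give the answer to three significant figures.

|Γ| ≈ 0.304

tan(βl) = 6.94
Z_in = Z_0·(Z_L + jZ_0·tanβl)/(Z_0 + jZ_L·tanβl) = 118 − j41.5 Ω
Γ_s = (Z_in − Z_s)/(Z_in + Z_s) = (43.5 − j41.5)/(193 − j41.5), |Γ_s| = 0.304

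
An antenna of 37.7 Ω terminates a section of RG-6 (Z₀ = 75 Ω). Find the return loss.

RL ≈ 9.6 dB

Γ = (37.7 − 75)/(37.7 + 75) = -0.331
RL = −20·log₁₀|Γ| = −20·log₁₀(0.331)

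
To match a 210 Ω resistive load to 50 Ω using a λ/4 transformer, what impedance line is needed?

Z_qwt ≈ 102 Ω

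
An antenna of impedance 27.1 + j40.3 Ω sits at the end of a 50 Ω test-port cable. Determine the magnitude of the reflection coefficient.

|Γ| ≈ 0.533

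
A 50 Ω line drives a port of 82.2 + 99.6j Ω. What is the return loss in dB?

Γ = (32.2 + j99.6)/(132.2 + j99.6), |Γ| = 0.632
RL = −20·log₁₀|Γ| = −20·log₁₀(0.632)

RL ≈ 3.98 dB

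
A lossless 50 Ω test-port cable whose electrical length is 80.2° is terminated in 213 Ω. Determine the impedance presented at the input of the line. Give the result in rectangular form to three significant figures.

Z_in ≈ 12.1 − j8.15 Ω

tan(βl) = tan(80.2°) = 5.79
Z_in = Z_0·(Z_L + jZ_0·tanβl)/(Z_0 + jZ_L·tanβl)
     = 50·(213 + j289)/(50 + j1230)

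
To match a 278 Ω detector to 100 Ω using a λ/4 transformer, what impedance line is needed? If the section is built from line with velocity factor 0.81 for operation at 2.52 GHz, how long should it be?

Z_qwt = √(Z_0·R_L) = √(100 × 278) = √27800
λ = 0.81·c/f = 0.0964 m, so l = λ/4 = 0.0241 m

Z_qwt ≈ 167 Ω; length ≈ 2.41 cm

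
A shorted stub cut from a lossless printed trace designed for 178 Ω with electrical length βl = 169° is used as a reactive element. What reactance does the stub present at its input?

tan(βl) = -0.194
For a shorted stub, Z_in = jZ_0·tan(βl)

X_in ≈ -34.6 Ω (capacitive)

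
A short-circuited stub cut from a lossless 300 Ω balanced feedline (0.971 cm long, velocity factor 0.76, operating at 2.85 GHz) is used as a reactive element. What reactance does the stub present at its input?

λ = v/f = 0.76·c / 2.85 GHz = 0.08 m
βl = 2π·l/λ = 2π × 0.121 = 43.7°
tan(βl) = 0.955
For a short-circuited stub, Z_in = jZ_0·tan(βl)

X_in ≈ 287 Ω (inductive)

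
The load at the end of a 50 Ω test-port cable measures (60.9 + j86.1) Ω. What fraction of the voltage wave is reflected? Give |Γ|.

|Γ| ≈ 0.618

Γ = (Z_L − Z_0)/(Z_L + Z_0) = (10.9 + j86.1)/(110.9 + j86.1)
|Γ| = 86.8/140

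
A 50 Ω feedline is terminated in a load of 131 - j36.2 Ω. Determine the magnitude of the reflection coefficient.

Γ = (Z_L − Z_0)/(Z_L + Z_0) = (81 − j36.2)/(181 − j36.2)
|Γ| = 88.7/185

|Γ| ≈ 0.481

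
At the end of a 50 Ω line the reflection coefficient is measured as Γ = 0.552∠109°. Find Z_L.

Z_L = Z_0·(1 + Γ)/(1 − Γ) = 50·(0.82 + j0.522)/(1.18 − j0.522)

Z_L ≈ 20.9 + j31.4 Ω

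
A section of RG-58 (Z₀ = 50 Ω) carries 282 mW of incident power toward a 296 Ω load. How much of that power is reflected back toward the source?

P_reflected ≈ 143 mW

Γ = (296 − 50)/(296 + 50) = 0.711
|Γ|² = 0.505
P_refl = |Γ|²·P_inc = 143 mW, P_del = (1 − |Γ|²)·P_inc = 139 mW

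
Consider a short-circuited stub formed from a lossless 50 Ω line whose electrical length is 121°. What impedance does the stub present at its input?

tan(βl) = -1.66
For a short-circuited stub, Z_in = jZ_0·tan(βl)

Z_in ≈ −j83.2 Ω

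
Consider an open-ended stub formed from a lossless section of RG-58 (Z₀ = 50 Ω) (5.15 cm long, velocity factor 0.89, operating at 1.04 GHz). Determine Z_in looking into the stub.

λ = v/f = 0.89·c / 1.04 GHz = 0.257 m
βl = 2π·l/λ = 2π × 0.201 = 72.2°
tan(βl) = 3.12
For an open-ended stub, Z_in = −jZ_0·cot(βl) = −jZ_0/tan(βl)

Z_in ≈ −j16 Ω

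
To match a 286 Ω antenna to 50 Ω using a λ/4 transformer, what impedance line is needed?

Z_qwt ≈ 120 Ω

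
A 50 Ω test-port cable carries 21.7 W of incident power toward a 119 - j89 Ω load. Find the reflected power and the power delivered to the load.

P_reflected ≈ 7.54 W; P_delivered ≈ 14.2 W

|Γ| = |(69 − j89)/(169 − j89)| = 0.59
|Γ|² = 0.348
P_refl = |Γ|²·P_inc = 7.54 W, P_del = (1 − |Γ|²)·P_inc = 14.2 W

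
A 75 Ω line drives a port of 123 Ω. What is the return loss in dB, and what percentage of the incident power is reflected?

Γ = (123 − 75)/(123 + 75) = 0.242
RL = −20·log₁₀(0.242) = 12.3 dB
P_refl/P_inc = |Γ|² = 0.0588

RL ≈ 12.3 dB; 5.88% of incident power reflected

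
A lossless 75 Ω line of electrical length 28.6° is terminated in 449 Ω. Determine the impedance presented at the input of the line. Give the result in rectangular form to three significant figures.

tan(βl) = tan(28.6°) = 0.545
Z_in = Z_0·(Z_L + jZ_0·tanβl)/(Z_0 + jZ_L·tanβl)
     = 75·(449 + j40.9)/(75 + j245)

Z_in ≈ 50 − j122 Ω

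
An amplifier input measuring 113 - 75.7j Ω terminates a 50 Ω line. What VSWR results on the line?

Γ = (Z_L − Z_0)/(Z_L + Z_0) = (63 − j75.7)/(163 − j75.7)
|Γ| = 98.5/180 = 0.548
VSWR = (1 + |Γ|)/(1 − |Γ|) = 1.55/0.452

VSWR ≈ 3.42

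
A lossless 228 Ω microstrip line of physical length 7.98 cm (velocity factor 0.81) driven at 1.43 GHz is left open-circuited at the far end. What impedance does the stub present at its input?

λ = v/f = 0.81·c / 1.43 GHz = 0.17 m
βl = 2π·l/λ = 2π × 0.47 = 169°
tan(βl) = -0.193
For an open-circuited stub, Z_in = −jZ_0·cot(βl) = −jZ_0/tan(βl)

Z_in ≈ +j1180 Ω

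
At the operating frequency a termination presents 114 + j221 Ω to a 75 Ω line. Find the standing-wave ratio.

VSWR ≈ 7.76

Γ = (Z_L − Z_0)/(Z_L + Z_0) = (39 + j221)/(189 + j221)
|Γ| = 224/291 = 0.772
VSWR = (1 + |Γ|)/(1 − |Γ|) = 1.77/0.228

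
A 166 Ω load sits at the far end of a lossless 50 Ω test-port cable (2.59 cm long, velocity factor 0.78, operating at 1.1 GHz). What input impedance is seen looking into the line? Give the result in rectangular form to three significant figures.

Z_in ≈ 28.6 − j43.1 Ω

λ = v/f = 0.78·c / 1.1 GHz = 0.213 m
βl = 2π·l/λ = 2π × 0.122 = 43.8°
tan(βl) = tan(43.8°) = 0.96
Z_in = Z_0·(Z_L + jZ_0·tanβl)/(Z_0 + jZ_L·tanβl)
     = 50·(166 + j48)/(50 + j159)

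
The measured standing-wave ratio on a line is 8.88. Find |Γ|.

|Γ| ≈ 0.798

|Γ| = (S − 1)/(S + 1) = (8.88 − 1)/(8.88 + 1) = 7.88/9.88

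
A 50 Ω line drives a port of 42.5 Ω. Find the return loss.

RL ≈ 21.8 dB

Γ = (42.5 − 50)/(42.5 + 50) = -0.0811
RL = −20·log₁₀|Γ| = −20·log₁₀(0.0811)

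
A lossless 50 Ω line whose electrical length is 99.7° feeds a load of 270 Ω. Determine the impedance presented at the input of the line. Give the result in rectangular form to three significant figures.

Z_in ≈ 9.52 + j8.25 Ω

tan(βl) = tan(99.7°) = -5.85
Z_in = Z_0·(Z_L + jZ_0·tanβl)/(Z_0 + jZ_L·tanβl)
     = 50·(270 − j293)/(50 − j1580)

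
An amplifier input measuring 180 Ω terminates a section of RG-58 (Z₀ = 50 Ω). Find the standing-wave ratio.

VSWR ≈ 3.6

For a purely resistive load, VSWR = R_L/Z_0 or Z_0/R_L (whichever > 1) = 180/50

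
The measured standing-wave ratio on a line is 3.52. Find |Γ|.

|Γ| = (S − 1)/(S + 1) = (3.52 − 1)/(3.52 + 1) = 2.52/4.52

|Γ| ≈ 0.558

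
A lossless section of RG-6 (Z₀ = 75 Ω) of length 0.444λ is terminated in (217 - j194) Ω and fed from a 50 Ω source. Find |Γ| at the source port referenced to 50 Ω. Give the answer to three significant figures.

βl = 2π × 0.444 = 160°
tan(βl) = -0.367
Z_in = Z_0·(Z_L + jZ_0·tanβl)/(Z_0 + jZ_L·tanβl) = 218 + j194 Ω
Γ_s = (Z_in − Z_s)/(Z_in + Z_s) = (168 + j194)/(268 + j194), |Γ_s| = 0.776

|Γ| ≈ 0.776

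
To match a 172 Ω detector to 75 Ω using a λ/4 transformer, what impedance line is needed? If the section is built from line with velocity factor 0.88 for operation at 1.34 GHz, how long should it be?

Z_qwt = √(Z_0·R_L) = √(75 × 172) = √12900
λ = 0.88·c/f = 0.197 m, so l = λ/4 = 0.0493 m

Z_qwt ≈ 114 Ω; length ≈ 4.93 cm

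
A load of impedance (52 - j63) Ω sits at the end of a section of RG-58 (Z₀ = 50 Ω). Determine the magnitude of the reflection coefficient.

Γ = (Z_L − Z_0)/(Z_L + Z_0) = (2 − j63)/(102 − j63)
|Γ| = 63/120

|Γ| ≈ 0.526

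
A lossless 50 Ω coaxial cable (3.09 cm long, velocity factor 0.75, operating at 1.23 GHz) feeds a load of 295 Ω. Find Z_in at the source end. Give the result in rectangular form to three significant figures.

Z_in ≈ 11 − j26.9 Ω

λ = v/f = 0.75·c / 1.23 GHz = 0.183 m
βl = 2π·l/λ = 2π × 0.169 = 60.8°
tan(βl) = tan(60.8°) = 1.79
Z_in = Z_0·(Z_L + jZ_0·tanβl)/(Z_0 + jZ_L·tanβl)
     = 50·(295 + j89.5)/(50 + j528)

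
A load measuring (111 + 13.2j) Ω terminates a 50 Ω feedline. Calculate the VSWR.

Γ = (Z_L − Z_0)/(Z_L + Z_0) = (61 + j13.2)/(161 + j13.2)
|Γ| = 62.4/162 = 0.386
VSWR = (1 + |Γ|)/(1 − |Γ|) = 1.39/0.614

VSWR ≈ 2.26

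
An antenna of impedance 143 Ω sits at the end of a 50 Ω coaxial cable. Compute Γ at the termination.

Γ = 0.482

Γ = (Z_L − Z_0)/(Z_L + Z_0) = (143 − 50)/(143 + 50) = 93/193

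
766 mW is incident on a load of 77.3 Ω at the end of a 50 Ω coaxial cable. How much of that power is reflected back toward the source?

Γ = (77.3 − 50)/(77.3 + 50) = 0.214
|Γ|² = 0.046
P_refl = |Γ|²·P_inc = 35.2 mW, P_del = (1 − |Γ|²)·P_inc = 731 mW

P_reflected ≈ 35.2 mW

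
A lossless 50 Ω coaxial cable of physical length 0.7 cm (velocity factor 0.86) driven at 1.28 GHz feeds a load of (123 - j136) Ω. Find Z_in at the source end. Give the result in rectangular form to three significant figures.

Z_in ≈ 45 − j93.2 Ω

λ = v/f = 0.86·c / 1.28 GHz = 0.202 m
βl = 2π·l/λ = 2π × 0.0347 = 12.5°
tan(βl) = tan(12.5°) = 0.222
Z_in = Z_0·(Z_L + jZ_0·tanβl)/(Z_0 + jZ_L·tanβl)
     = 50·(123 − j125)/(80.2 + j27.3)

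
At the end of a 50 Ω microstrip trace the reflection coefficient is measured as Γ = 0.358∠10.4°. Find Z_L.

Z_L = Z_0·(1 + Γ)/(1 − Γ) = 50·(1.35 + j0.0646)/(0.648 − j0.0646)

Z_L ≈ 103 + j15.2 Ω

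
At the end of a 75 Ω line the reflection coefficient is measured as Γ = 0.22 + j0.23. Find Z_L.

Z_L = Z_0·(1 + Γ)/(1 − Γ) = 75·(1.22 + j0.23)/(0.78 − j0.23)

Z_L ≈ 102 + j52.2 Ω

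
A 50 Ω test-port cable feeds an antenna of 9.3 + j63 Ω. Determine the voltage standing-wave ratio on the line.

Γ = (Z_L − Z_0)/(Z_L + Z_0) = (-40.7 + j63)/(59.3 + j63)
|Γ| = 75/86.5 = 0.867
VSWR = (1 + |Γ|)/(1 − |Γ|) = 1.87/0.133

VSWR ≈ 14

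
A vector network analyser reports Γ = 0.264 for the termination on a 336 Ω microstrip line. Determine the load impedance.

Z_L ≈ 577 Ω

Z_L = Z_0·(1 + Γ)/(1 − Γ) = 336·(1.26)/(0.736)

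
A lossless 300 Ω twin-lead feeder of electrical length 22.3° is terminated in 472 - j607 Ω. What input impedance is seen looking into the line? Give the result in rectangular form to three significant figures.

Z_in ≈ 146 − j316 Ω

tan(βl) = tan(22.3°) = 0.41
Z_in = Z_0·(Z_L + jZ_0·tanβl)/(Z_0 + jZ_L·tanβl)
     = 300·(472 − j484)/(549 + j194)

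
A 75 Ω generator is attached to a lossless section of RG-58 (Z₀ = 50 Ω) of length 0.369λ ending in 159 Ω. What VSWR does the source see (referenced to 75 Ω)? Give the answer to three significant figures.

βl = 2π × 0.369 = 133°
tan(βl) = -1.08
Z_in = Z_0·(Z_L + jZ_0·tanβl)/(Z_0 + jZ_L·tanβl) = 27 + j38.5 Ω
Γ_s = (Z_in − Z_s)/(Z_in + Z_s) = (-48 + j38.5)/(102 + j38.5), |Γ_s| = 0.565
VSWR = (1 + |Γ_s|)/(1 − |Γ_s|)

VSWR ≈ 3.6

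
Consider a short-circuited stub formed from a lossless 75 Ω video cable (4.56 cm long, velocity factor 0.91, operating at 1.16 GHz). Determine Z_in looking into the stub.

Z_in ≈ +j203 Ω

λ = v/f = 0.91·c / 1.16 GHz = 0.235 m
βl = 2π·l/λ = 2π × 0.194 = 69.8°
tan(βl) = 2.71
For a short-circuited stub, Z_in = jZ_0·tan(βl)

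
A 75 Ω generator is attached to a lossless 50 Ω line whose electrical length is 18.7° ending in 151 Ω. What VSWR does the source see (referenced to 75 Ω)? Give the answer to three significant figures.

VSWR ≈ 2.31

tan(βl) = 0.338
Z_in = Z_0·(Z_L + jZ_0·tanβl)/(Z_0 + jZ_L·tanβl) = 82.3 − j67.2 Ω
Γ_s = (Z_in − Z_s)/(Z_in + Z_s) = (7.3 − j67.2)/(157 − j67.2), |Γ_s| = 0.395
VSWR = (1 + |Γ_s|)/(1 − |Γ_s|)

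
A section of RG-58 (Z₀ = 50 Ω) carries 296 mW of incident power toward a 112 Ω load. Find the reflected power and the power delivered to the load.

Γ = (112 − 50)/(112 + 50) = 0.383
|Γ|² = 0.146
P_refl = |Γ|²·P_inc = 43.4 mW, P_del = (1 − |Γ|²)·P_inc = 253 mW

P_reflected ≈ 43.4 mW; P_delivered ≈ 253 mW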